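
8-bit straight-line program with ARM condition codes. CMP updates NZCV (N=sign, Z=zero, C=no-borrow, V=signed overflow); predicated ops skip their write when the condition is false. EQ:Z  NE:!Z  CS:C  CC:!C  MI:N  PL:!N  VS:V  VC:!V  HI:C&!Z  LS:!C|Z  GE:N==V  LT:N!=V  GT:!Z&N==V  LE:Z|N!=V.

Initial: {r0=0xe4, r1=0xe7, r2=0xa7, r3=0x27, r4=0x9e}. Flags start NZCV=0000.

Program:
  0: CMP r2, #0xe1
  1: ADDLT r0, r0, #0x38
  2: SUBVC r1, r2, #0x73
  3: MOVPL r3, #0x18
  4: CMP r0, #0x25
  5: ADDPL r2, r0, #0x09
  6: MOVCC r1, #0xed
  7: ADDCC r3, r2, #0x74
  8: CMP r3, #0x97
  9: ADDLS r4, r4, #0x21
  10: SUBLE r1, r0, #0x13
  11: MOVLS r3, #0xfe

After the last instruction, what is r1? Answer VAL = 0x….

[0] flags=1000 → (cmp)
[1] flags=1000 LT?T → r0=0x1c
[2] flags=1000 VC?T → r1=0x34
[3] flags=1000 PL?F → skip
[4] flags=1000 → (cmp)
[5] flags=1000 PL?F → skip
[6] flags=1000 CC?T → r1=0xed
[7] flags=1000 CC?T → r3=0x1b
[8] flags=1001 → (cmp)
[9] flags=1001 LS?T → r4=0xbf
[10] flags=1001 LE?F → skip
[11] flags=1001 LS?T → r3=0xfe

VAL = 0xed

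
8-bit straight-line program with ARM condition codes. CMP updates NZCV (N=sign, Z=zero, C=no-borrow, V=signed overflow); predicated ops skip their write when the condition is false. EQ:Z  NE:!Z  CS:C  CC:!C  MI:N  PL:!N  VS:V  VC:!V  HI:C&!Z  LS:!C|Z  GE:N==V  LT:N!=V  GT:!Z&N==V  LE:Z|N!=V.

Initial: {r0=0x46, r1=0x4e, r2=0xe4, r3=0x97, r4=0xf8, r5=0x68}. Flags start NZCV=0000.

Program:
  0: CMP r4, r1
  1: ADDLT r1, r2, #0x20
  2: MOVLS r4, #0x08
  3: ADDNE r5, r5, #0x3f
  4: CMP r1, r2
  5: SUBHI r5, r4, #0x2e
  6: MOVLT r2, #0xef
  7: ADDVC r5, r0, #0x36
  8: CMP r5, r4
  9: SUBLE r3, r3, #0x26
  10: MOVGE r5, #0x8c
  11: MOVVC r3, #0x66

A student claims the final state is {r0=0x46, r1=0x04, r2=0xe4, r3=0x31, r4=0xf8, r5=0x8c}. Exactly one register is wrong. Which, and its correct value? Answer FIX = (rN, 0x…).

[0] flags=1010 → (cmp)
[1] flags=1010 LT?T → r1=0x04
[2] flags=1010 LS?F → skip
[3] flags=1010 NE?T → r5=0xa7
[4] flags=0000 → (cmp)
[5] flags=0000 HI?F → skip
[6] flags=0000 LT?F → skip
[7] flags=0000 VC?T → r5=0x7c
[8] flags=1001 → (cmp)
[9] flags=1001 LE?F → skip
[10] flags=1001 GE?T → r5=0x8c
[11] flags=1001 VC?F → skip

FIX = (r3, 0x97)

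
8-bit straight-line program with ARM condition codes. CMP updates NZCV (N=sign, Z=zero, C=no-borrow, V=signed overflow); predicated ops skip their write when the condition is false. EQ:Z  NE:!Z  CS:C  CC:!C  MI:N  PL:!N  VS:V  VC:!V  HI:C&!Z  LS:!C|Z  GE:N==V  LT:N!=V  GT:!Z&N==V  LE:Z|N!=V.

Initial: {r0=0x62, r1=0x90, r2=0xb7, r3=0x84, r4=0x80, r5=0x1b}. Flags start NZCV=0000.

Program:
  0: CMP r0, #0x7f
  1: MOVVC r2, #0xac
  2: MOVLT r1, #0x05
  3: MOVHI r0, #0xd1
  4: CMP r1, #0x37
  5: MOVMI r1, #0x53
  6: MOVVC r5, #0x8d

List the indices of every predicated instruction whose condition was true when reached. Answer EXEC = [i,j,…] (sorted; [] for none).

[0] flags=1000 → (cmp)
[1] flags=1000 VC?T → r2=0xac
[2] flags=1000 LT?T → r1=0x05
[3] flags=1000 HI?F → skip
[4] flags=1000 → (cmp)
[5] flags=1000 MI?T → r1=0x53
[6] flags=1000 VC?T → r5=0x8d

EXEC = [1,2,5,6]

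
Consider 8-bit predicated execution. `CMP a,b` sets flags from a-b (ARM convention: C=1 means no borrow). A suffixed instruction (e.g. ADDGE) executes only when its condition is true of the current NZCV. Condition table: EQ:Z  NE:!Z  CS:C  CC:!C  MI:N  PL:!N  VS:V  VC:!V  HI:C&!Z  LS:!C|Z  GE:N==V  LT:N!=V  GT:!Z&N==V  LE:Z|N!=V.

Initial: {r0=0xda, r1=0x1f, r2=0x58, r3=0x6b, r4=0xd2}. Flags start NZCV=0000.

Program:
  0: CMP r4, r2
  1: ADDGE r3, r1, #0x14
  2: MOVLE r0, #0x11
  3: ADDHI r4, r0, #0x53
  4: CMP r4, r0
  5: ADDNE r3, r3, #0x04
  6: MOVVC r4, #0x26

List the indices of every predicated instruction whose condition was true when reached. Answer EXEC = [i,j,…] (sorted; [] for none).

0: ✓ CMP  NZCV=0011
1: · ADDGE
2: ✓ MOVLE  r0←0x11
3: ✓ ADDHI  r4←0x64
4: ✓ CMP  NZCV=0010
5: ✓ ADDNE  r3←0x6f
6: ✓ MOVVC  r4←0x26

EXEC = [2,3,5,6]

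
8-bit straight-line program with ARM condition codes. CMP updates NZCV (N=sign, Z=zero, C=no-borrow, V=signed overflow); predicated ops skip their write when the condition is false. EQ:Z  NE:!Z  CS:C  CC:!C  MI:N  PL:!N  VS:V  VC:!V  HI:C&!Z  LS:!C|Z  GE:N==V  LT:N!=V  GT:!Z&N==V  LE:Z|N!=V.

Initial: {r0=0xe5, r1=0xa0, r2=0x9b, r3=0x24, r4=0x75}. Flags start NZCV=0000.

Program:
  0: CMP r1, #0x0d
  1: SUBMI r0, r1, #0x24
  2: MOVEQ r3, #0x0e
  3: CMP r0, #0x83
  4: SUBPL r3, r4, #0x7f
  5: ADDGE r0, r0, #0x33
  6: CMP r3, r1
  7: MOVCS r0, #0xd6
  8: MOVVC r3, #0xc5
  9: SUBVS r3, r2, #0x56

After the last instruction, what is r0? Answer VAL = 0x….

VAL = 0xaf

[0] flags=1010 → (cmp)
[1] flags=1010 MI?T → r0=0x7c
[2] flags=1010 EQ?F → skip
[3] flags=1001 → (cmp)
[4] flags=1001 PL?F → skip
[5] flags=1001 GE?T → r0=0xaf
[6] flags=1001 → (cmp)
[7] flags=1001 CS?F → skip
[8] flags=1001 VC?F → skip
[9] flags=1001 VS?T → r3=0x45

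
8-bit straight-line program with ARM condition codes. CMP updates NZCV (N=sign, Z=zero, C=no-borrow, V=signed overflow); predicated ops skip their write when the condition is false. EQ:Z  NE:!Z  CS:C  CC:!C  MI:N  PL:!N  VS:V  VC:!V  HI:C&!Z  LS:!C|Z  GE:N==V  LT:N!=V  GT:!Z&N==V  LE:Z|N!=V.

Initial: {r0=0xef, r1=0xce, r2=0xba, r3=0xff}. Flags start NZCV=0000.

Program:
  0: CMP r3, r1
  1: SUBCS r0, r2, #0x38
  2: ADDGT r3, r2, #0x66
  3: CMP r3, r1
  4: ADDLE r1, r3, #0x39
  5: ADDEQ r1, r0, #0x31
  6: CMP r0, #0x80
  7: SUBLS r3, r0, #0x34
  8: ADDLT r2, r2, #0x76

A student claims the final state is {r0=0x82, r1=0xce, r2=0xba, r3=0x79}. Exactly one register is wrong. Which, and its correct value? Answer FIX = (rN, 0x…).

FIX = (r3, 0x20)

0: ✓ CMP  NZCV=0010
1: ✓ SUBCS  r0←0x82
2: ✓ ADDGT  r3←0x20
3: ✓ CMP  NZCV=0000
4: · ADDLE
5: · ADDEQ
6: ✓ CMP  NZCV=0010
7: · SUBLS
8: · ADDLT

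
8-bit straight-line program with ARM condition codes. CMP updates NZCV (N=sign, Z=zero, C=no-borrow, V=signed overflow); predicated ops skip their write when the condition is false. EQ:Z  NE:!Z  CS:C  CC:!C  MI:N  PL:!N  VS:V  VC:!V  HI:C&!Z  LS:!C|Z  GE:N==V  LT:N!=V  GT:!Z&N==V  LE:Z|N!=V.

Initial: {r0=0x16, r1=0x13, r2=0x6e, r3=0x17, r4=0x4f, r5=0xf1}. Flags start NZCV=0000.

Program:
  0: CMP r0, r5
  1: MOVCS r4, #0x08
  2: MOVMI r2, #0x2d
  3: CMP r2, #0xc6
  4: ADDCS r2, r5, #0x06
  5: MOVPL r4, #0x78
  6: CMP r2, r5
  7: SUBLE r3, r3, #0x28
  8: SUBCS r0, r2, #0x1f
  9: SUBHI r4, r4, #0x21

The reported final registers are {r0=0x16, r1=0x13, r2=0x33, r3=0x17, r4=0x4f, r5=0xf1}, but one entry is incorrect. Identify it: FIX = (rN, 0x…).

FIX = (r2, 0x6e)

0: ✓ CMP  NZCV=0000
1: · MOVCS
2: · MOVMI
3: ✓ CMP  NZCV=1001
4: · ADDCS
5: · MOVPL
6: ✓ CMP  NZCV=0000
7: · SUBLE
8: · SUBCS
9: · SUBHI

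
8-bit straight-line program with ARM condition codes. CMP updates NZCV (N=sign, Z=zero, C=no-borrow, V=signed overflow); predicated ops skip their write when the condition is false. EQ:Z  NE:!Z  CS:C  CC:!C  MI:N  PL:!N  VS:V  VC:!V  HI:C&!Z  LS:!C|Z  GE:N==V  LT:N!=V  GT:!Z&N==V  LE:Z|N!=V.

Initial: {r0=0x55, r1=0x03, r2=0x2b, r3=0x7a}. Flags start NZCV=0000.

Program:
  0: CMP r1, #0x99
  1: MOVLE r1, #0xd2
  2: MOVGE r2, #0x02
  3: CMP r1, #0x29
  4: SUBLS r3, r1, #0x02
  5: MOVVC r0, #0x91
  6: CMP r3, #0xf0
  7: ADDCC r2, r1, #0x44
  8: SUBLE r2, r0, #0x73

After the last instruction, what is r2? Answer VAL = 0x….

[0] flags=0000 → (cmp)
[1] flags=0000 LE?F → skip
[2] flags=0000 GE?T → r2=0x02
[3] flags=1000 → (cmp)
[4] flags=1000 LS?T → r3=0x01
[5] flags=1000 VC?T → r0=0x91
[6] flags=0000 → (cmp)
[7] flags=0000 CC?T → r2=0x47
[8] flags=0000 LE?F → skip

VAL = 0x47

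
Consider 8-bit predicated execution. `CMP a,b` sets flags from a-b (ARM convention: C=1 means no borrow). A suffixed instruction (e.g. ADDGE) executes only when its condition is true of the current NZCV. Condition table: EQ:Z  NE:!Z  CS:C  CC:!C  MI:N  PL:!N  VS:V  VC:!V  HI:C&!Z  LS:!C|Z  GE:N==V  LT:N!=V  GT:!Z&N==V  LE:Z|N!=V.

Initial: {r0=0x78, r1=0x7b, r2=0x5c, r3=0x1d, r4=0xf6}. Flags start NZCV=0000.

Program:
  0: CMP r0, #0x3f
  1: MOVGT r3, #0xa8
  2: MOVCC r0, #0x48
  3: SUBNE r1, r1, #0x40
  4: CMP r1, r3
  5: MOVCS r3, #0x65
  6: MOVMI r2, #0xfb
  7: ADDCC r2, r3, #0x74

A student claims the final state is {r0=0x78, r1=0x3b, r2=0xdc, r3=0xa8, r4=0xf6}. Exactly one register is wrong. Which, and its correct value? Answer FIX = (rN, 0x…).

FIX = (r2, 0x1c)

[0] flags=0010 → (cmp)
[1] flags=0010 GT?T → r3=0xa8
[2] flags=0010 CC?F → skip
[3] flags=0010 NE?T → r1=0x3b
[4] flags=1001 → (cmp)
[5] flags=1001 CS?F → skip
[6] flags=1001 MI?T → r2=0xfb
[7] flags=1001 CC?T → r2=0x1c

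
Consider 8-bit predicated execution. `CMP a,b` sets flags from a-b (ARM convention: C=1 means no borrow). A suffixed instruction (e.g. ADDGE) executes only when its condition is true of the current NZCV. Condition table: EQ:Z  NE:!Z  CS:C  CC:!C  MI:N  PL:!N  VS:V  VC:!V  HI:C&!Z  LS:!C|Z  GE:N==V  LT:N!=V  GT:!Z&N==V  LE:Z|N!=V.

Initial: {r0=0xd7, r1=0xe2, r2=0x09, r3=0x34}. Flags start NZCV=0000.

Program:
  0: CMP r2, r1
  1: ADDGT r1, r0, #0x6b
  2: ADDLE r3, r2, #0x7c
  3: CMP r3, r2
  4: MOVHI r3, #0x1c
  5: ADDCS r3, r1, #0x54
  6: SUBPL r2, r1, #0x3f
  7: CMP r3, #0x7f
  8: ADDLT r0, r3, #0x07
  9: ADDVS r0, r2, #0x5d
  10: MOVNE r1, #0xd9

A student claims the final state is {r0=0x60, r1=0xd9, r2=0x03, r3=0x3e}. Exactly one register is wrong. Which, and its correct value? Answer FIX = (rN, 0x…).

FIX = (r3, 0x96)

0: ✓ CMP  NZCV=0000
1: ✓ ADDGT  r1←0x42
2: · ADDLE
3: ✓ CMP  NZCV=0010
4: ✓ MOVHI  r3←0x1c
5: ✓ ADDCS  r3←0x96
6: ✓ SUBPL  r2←0x03
7: ✓ CMP  NZCV=0011
8: ✓ ADDLT  r0←0x9d
9: ✓ ADDVS  r0←0x60
10: ✓ MOVNE  r1←0xd9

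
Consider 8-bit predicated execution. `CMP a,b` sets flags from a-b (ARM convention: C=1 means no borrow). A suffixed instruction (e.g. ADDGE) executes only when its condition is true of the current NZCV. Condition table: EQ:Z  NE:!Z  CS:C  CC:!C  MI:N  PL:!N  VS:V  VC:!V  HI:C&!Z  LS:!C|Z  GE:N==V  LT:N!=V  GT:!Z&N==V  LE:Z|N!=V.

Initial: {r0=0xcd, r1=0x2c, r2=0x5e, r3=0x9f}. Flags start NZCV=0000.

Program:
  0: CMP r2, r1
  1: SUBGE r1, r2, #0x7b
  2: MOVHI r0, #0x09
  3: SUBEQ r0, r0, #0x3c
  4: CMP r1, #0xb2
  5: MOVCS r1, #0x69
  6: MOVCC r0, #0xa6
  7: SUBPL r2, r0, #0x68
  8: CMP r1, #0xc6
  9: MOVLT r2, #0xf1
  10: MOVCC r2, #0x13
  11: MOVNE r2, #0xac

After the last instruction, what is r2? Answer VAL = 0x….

VAL = 0xac

[0] flags=0010 → (cmp)
[1] flags=0010 GE?T → r1=0xe3
[2] flags=0010 HI?T → r0=0x09
[3] flags=0010 EQ?F → skip
[4] flags=0010 → (cmp)
[5] flags=0010 CS?T → r1=0x69
[6] flags=0010 CC?F → skip
[7] flags=0010 PL?T → r2=0xa1
[8] flags=1001 → (cmp)
[9] flags=1001 LT?F → skip
[10] flags=1001 CC?T → r2=0x13
[11] flags=1001 NE?T → r2=0xac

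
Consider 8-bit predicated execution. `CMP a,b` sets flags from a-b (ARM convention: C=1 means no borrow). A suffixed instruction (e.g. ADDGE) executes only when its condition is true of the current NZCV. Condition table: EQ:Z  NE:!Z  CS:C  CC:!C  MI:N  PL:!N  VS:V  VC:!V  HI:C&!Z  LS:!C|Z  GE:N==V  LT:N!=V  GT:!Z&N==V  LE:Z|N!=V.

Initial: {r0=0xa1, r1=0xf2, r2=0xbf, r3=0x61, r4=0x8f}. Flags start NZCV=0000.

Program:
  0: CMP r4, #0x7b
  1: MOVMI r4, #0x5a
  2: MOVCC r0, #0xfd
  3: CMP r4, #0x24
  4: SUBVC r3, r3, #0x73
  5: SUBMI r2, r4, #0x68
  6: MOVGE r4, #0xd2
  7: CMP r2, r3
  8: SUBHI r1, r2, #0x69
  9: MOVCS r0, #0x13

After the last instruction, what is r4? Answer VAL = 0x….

VAL = 0x8f

[0] flags=0011 → (cmp)
[1] flags=0011 MI?F → skip
[2] flags=0011 CC?F → skip
[3] flags=0011 → (cmp)
[4] flags=0011 VC?F → skip
[5] flags=0011 MI?F → skip
[6] flags=0011 GE?F → skip
[7] flags=0011 → (cmp)
[8] flags=0011 HI?T → r1=0x56
[9] flags=0011 CS?T → r0=0x13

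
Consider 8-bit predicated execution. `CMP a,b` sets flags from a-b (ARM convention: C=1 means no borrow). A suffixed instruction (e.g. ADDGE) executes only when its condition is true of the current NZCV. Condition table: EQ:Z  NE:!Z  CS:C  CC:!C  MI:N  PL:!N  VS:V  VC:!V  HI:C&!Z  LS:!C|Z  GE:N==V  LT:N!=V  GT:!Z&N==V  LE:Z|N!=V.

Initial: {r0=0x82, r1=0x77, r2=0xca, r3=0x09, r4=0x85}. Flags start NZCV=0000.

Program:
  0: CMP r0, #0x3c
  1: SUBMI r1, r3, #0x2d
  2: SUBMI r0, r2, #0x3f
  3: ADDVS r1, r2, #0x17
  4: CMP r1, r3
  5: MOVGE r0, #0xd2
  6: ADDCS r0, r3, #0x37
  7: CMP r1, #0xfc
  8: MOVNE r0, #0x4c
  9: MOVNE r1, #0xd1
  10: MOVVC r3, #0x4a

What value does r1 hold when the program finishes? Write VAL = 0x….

VAL = 0xd1

[0] flags=0011 → (cmp)
[1] flags=0011 MI?F → skip
[2] flags=0011 MI?F → skip
[3] flags=0011 VS?T → r1=0xe1
[4] flags=1010 → (cmp)
[5] flags=1010 GE?F → skip
[6] flags=1010 CS?T → r0=0x40
[7] flags=1000 → (cmp)
[8] flags=1000 NE?T → r0=0x4c
[9] flags=1000 NE?T → r1=0xd1
[10] flags=1000 VC?T → r3=0x4a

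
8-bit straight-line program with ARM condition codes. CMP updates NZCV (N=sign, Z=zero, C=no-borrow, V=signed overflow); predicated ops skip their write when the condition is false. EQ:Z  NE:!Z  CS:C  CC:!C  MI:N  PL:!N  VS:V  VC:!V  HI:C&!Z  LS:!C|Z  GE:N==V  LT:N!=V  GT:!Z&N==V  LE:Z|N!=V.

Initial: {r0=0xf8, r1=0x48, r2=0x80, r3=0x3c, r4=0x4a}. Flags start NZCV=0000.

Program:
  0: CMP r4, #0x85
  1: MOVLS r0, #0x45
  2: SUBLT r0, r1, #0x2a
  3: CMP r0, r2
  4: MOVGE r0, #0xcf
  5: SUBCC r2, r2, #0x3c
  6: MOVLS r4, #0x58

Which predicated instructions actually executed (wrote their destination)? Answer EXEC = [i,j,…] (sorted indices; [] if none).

EXEC = [1,4,5,6]

0: ✓ CMP  NZCV=1001
1: ✓ MOVLS  r0←0x45
2: · SUBLT
3: ✓ CMP  NZCV=1001
4: ✓ MOVGE  r0←0xcf
5: ✓ SUBCC  r2←0x44
6: ✓ MOVLS  r4←0x58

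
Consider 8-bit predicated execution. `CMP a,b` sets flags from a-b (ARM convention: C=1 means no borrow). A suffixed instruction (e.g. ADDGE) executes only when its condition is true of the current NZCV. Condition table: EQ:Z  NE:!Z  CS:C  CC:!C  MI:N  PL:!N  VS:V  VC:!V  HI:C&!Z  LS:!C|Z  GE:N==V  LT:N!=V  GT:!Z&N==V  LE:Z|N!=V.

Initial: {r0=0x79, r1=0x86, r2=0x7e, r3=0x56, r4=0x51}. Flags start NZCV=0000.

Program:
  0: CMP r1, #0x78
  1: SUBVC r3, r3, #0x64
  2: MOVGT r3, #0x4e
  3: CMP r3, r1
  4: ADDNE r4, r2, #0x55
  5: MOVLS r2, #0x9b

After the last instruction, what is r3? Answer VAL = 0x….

[0] flags=0011 → (cmp)
[1] flags=0011 VC?F → skip
[2] flags=0011 GT?F → skip
[3] flags=1001 → (cmp)
[4] flags=1001 NE?T → r4=0xd3
[5] flags=1001 LS?T → r2=0x9b

VAL = 0x56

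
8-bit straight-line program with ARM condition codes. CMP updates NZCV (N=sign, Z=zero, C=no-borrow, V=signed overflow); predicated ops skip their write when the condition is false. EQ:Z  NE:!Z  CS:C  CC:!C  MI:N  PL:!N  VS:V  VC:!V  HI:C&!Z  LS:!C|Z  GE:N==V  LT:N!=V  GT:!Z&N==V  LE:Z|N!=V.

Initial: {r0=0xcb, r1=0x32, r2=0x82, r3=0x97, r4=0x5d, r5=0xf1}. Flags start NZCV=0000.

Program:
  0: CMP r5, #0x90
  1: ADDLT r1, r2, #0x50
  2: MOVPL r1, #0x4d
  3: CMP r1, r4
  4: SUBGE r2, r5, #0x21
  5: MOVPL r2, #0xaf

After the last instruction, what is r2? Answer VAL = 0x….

VAL = 0x82

[0] flags=0010 → (cmp)
[1] flags=0010 LT?F → skip
[2] flags=0010 PL?T → r1=0x4d
[3] flags=1000 → (cmp)
[4] flags=1000 GE?F → skip
[5] flags=1000 PL?F → skip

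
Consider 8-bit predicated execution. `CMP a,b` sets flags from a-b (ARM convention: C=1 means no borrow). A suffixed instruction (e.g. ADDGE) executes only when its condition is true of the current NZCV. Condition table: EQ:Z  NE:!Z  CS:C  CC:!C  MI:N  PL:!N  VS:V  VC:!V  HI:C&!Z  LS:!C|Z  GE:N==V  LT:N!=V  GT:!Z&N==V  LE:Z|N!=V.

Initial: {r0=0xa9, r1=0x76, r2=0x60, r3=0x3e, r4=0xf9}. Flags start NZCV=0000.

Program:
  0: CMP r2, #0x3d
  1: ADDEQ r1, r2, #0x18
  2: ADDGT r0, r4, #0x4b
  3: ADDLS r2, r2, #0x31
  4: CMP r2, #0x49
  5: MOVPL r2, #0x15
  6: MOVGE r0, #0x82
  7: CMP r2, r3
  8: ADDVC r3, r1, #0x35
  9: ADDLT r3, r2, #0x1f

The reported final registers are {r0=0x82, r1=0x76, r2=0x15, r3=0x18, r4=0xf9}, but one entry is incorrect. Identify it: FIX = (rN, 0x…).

FIX = (r3, 0x34)

[0] flags=0010 → (cmp)
[1] flags=0010 EQ?F → skip
[2] flags=0010 GT?T → r0=0x44
[3] flags=0010 LS?F → skip
[4] flags=0010 → (cmp)
[5] flags=0010 PL?T → r2=0x15
[6] flags=0010 GE?T → r0=0x82
[7] flags=1000 → (cmp)
[8] flags=1000 VC?T → r3=0xab
[9] flags=1000 LT?T → r3=0x34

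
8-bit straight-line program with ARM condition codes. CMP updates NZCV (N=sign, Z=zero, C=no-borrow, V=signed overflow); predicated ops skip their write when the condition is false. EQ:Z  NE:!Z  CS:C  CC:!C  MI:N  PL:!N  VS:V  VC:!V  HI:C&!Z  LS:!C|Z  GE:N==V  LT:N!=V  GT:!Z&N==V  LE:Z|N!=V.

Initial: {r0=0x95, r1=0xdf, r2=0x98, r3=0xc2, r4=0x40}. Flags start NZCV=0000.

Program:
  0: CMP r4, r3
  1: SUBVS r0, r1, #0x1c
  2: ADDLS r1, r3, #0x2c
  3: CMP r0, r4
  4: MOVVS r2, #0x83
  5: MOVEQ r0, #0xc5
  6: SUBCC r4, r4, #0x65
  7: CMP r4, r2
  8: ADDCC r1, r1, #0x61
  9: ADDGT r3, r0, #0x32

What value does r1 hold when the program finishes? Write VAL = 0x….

VAL = 0x4f

0: ✓ CMP  NZCV=0000
1: · SUBVS
2: ✓ ADDLS  r1←0xee
3: ✓ CMP  NZCV=0011
4: ✓ MOVVS  r2←0x83
5: · MOVEQ
6: · SUBCC
7: ✓ CMP  NZCV=1001
8: ✓ ADDCC  r1←0x4f
9: ✓ ADDGT  r3←0xc7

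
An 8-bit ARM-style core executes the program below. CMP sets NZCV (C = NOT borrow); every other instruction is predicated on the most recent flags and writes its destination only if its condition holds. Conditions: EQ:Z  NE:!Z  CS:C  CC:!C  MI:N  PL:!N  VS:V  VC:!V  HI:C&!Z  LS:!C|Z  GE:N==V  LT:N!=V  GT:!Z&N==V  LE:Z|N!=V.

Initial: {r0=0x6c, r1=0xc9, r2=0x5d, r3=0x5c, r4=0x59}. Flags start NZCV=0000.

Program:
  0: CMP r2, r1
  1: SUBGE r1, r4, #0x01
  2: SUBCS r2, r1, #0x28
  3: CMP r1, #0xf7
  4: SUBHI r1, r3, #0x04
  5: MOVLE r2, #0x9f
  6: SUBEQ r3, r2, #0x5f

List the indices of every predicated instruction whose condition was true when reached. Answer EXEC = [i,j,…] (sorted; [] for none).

EXEC = [1]

0: ✓ CMP  NZCV=1001
1: ✓ SUBGE  r1←0x58
2: · SUBCS
3: ✓ CMP  NZCV=0000
4: · SUBHI
5: · MOVLE
6: · SUBEQ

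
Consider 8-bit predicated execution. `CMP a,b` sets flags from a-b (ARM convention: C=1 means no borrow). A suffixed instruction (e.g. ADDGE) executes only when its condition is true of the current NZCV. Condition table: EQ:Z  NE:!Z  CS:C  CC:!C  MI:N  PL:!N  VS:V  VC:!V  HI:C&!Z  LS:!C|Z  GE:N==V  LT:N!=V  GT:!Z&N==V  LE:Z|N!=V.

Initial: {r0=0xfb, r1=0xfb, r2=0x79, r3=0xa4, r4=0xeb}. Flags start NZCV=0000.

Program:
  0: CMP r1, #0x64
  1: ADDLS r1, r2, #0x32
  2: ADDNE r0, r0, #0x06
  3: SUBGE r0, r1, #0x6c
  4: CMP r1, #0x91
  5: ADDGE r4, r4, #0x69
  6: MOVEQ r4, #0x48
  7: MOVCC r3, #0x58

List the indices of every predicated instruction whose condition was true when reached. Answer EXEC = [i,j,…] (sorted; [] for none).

[0] flags=1010 → (cmp)
[1] flags=1010 LS?F → skip
[2] flags=1010 NE?T → r0=0x01
[3] flags=1010 GE?F → skip
[4] flags=0010 → (cmp)
[5] flags=0010 GE?T → r4=0x54
[6] flags=0010 EQ?F → skip
[7] flags=0010 CC?F → skip

EXEC = [2,5]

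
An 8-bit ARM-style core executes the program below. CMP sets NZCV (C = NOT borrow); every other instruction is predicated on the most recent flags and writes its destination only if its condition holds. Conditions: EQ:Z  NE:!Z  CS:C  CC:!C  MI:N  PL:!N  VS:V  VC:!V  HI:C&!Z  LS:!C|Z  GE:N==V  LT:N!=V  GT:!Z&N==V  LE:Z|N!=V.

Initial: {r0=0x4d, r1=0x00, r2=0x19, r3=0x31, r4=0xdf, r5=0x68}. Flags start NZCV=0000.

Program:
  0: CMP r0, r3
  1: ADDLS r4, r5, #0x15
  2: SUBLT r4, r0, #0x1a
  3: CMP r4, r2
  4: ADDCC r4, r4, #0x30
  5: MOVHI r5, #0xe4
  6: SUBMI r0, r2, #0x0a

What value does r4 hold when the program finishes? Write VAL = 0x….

VAL = 0xdf

[0] flags=0010 → (cmp)
[1] flags=0010 LS?F → skip
[2] flags=0010 LT?F → skip
[3] flags=1010 → (cmp)
[4] flags=1010 CC?F → skip
[5] flags=1010 HI?T → r5=0xe4
[6] flags=1010 MI?T → r0=0x0f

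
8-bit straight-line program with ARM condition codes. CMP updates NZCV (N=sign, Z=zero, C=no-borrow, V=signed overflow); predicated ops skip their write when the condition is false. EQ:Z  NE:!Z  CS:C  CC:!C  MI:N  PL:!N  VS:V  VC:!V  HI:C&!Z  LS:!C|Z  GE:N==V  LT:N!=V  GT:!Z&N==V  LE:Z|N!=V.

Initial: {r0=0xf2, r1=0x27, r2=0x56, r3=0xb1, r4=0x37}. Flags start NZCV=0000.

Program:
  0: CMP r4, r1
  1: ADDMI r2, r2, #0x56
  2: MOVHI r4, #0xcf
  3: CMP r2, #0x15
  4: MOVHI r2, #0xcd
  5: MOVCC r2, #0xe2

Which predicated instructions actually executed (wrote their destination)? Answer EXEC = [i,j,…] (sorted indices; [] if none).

0: ✓ CMP  NZCV=0010
1: · ADDMI
2: ✓ MOVHI  r4←0xcf
3: ✓ CMP  NZCV=0010
4: ✓ MOVHI  r2←0xcd
5: · MOVCC

EXEC = [2,4]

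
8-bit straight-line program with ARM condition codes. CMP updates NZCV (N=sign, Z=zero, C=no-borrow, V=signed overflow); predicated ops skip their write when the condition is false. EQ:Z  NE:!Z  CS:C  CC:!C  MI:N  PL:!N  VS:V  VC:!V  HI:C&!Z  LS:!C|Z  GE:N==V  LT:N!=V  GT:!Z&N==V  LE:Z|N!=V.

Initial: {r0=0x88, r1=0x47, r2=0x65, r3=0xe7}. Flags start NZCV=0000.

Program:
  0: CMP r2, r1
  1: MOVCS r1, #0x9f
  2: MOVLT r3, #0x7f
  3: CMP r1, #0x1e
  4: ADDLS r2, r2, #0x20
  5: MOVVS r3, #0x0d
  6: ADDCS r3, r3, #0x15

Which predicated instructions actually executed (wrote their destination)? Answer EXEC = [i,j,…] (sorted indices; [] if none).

EXEC = [1,6]

0: ✓ CMP  NZCV=0010
1: ✓ MOVCS  r1←0x9f
2: · MOVLT
3: ✓ CMP  NZCV=1010
4: · ADDLS
5: · MOVVS
6: ✓ ADDCS  r3←0xfc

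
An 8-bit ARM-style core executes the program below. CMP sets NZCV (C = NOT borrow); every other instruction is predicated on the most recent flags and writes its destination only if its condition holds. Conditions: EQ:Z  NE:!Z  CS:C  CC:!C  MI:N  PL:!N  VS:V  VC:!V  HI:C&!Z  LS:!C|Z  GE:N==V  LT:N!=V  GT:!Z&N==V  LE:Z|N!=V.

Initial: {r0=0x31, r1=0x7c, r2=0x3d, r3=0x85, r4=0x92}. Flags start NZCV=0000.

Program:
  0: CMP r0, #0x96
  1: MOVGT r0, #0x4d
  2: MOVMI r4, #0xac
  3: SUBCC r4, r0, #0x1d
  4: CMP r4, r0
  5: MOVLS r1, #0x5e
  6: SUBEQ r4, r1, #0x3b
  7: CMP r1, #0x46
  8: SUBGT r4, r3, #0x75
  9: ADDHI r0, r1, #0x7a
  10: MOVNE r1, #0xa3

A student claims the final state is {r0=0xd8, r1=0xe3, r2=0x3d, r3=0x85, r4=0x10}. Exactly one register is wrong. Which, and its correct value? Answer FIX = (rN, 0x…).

FIX = (r1, 0xa3)

[0] flags=1001 → (cmp)
[1] flags=1001 GT?T → r0=0x4d
[2] flags=1001 MI?T → r4=0xac
[3] flags=1001 CC?T → r4=0x30
[4] flags=1000 → (cmp)
[5] flags=1000 LS?T → r1=0x5e
[6] flags=1000 EQ?F → skip
[7] flags=0010 → (cmp)
[8] flags=0010 GT?T → r4=0x10
[9] flags=0010 HI?T → r0=0xd8
[10] flags=0010 NE?T → r1=0xa3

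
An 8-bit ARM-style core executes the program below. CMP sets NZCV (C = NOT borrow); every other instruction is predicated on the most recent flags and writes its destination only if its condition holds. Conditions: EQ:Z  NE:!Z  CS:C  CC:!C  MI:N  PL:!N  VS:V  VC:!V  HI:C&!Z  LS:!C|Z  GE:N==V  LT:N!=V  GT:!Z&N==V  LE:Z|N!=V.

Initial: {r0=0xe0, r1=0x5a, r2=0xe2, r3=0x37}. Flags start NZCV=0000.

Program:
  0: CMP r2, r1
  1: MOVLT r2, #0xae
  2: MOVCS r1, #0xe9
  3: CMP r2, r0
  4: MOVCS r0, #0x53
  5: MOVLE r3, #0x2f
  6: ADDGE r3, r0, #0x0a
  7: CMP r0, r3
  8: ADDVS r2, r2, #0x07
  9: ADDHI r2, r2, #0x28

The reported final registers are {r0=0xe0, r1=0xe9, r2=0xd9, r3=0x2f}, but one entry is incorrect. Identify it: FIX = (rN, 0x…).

0: ✓ CMP  NZCV=1010
1: ✓ MOVLT  r2←0xae
2: ✓ MOVCS  r1←0xe9
3: ✓ CMP  NZCV=1000
4: · MOVCS
5: ✓ MOVLE  r3←0x2f
6: · ADDGE
7: ✓ CMP  NZCV=1010
8: · ADDVS
9: ✓ ADDHI  r2←0xd6

FIX = (r2, 0xd6)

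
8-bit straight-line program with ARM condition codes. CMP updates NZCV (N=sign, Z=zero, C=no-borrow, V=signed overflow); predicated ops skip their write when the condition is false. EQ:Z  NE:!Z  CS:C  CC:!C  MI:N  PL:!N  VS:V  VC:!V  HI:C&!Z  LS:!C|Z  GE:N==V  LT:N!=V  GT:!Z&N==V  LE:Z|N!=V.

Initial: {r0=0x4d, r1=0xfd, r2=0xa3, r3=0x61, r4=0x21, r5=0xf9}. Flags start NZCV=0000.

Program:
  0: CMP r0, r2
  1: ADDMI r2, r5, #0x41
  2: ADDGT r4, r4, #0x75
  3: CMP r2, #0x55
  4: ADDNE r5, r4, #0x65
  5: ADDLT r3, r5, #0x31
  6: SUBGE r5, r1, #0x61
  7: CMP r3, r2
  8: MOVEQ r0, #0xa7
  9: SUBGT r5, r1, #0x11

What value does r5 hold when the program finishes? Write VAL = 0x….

VAL = 0xfb

0: ✓ CMP  NZCV=1001
1: ✓ ADDMI  r2←0x3a
2: ✓ ADDGT  r4←0x96
3: ✓ CMP  NZCV=1000
4: ✓ ADDNE  r5←0xfb
5: ✓ ADDLT  r3←0x2c
6: · SUBGE
7: ✓ CMP  NZCV=1000
8: · MOVEQ
9: · SUBGT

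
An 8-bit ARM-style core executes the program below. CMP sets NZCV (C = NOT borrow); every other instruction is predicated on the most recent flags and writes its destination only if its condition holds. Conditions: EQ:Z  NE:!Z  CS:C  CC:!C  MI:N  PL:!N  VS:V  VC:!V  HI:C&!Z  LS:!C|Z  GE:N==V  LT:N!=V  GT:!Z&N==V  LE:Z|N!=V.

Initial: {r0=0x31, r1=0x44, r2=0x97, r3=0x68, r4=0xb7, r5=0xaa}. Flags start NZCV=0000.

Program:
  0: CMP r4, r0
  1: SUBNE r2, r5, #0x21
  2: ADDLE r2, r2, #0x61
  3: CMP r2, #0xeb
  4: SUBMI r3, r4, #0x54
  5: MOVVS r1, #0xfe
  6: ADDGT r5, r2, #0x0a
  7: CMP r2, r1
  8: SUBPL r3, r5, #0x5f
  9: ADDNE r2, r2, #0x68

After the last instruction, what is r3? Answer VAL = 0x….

0: ✓ CMP  NZCV=1010
1: ✓ SUBNE  r2←0x89
2: ✓ ADDLE  r2←0xea
3: ✓ CMP  NZCV=1000
4: ✓ SUBMI  r3←0x63
5: · MOVVS
6: · ADDGT
7: ✓ CMP  NZCV=1010
8: · SUBPL
9: ✓ ADDNE  r2←0x52

VAL = 0x63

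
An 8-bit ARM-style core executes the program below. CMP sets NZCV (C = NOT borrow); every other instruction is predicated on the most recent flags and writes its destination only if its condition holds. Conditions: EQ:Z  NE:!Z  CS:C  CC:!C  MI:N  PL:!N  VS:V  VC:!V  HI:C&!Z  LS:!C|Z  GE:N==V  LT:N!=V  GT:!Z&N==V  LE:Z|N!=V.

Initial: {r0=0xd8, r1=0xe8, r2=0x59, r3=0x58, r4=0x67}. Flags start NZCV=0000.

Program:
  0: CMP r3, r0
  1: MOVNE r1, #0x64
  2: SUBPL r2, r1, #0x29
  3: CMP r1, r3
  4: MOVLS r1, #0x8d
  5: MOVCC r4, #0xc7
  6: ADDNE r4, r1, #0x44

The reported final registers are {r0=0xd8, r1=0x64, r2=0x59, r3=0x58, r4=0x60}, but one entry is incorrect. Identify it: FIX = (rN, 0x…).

FIX = (r4, 0xa8)

0: ✓ CMP  NZCV=1001
1: ✓ MOVNE  r1←0x64
2: · SUBPL
3: ✓ CMP  NZCV=0010
4: · MOVLS
5: · MOVCC
6: ✓ ADDNE  r4←0xa8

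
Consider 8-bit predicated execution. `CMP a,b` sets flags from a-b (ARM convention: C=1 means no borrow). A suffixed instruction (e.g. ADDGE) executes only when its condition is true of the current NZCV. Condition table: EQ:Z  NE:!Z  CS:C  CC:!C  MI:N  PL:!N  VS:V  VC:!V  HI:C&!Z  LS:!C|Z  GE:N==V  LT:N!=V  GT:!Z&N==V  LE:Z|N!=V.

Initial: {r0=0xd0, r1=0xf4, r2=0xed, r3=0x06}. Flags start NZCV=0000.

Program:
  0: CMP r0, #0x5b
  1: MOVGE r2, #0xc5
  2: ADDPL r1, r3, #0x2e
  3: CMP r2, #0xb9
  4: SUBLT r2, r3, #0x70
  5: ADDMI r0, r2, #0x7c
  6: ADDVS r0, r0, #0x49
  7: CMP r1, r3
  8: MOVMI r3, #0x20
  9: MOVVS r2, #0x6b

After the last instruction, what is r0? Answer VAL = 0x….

VAL = 0xd0

[0] flags=0011 → (cmp)
[1] flags=0011 GE?F → skip
[2] flags=0011 PL?T → r1=0x34
[3] flags=0010 → (cmp)
[4] flags=0010 LT?F → skip
[5] flags=0010 MI?F → skip
[6] flags=0010 VS?F → skip
[7] flags=0010 → (cmp)
[8] flags=0010 MI?F → skip
[9] flags=0010 VS?F → skip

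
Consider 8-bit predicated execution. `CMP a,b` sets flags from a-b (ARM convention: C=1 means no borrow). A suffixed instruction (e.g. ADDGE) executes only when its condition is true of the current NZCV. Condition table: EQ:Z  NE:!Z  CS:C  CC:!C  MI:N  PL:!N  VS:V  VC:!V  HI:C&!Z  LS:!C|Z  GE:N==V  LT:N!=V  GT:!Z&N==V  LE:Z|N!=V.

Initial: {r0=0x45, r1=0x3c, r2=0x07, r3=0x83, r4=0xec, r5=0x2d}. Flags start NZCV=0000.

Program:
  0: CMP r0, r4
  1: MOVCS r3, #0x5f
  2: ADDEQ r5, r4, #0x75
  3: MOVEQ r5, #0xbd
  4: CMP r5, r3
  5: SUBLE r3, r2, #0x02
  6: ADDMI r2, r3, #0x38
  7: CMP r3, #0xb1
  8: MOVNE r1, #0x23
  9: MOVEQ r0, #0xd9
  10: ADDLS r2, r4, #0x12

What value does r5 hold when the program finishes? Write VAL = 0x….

VAL = 0x2d

0: ✓ CMP  NZCV=0000
1: · MOVCS
2: · ADDEQ
3: · MOVEQ
4: ✓ CMP  NZCV=1001
5: · SUBLE
6: ✓ ADDMI  r2←0xbb
7: ✓ CMP  NZCV=1000
8: ✓ MOVNE  r1←0x23
9: · MOVEQ
10: ✓ ADDLS  r2←0xfe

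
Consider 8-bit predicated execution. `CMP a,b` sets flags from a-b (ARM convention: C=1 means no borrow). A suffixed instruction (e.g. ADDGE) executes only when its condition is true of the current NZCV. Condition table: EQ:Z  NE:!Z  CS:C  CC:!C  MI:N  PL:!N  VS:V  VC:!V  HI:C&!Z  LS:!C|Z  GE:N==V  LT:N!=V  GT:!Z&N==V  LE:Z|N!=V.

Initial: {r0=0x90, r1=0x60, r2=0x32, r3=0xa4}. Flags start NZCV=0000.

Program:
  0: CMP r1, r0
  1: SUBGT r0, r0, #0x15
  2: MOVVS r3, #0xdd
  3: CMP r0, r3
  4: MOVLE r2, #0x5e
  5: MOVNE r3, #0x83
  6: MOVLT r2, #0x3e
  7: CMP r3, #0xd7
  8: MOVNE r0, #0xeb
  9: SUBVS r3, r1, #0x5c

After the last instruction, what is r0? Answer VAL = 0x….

VAL = 0xeb

0: ✓ CMP  NZCV=1001
1: ✓ SUBGT  r0←0x7b
2: ✓ MOVVS  r3←0xdd
3: ✓ CMP  NZCV=1001
4: · MOVLE
5: ✓ MOVNE  r3←0x83
6: · MOVLT
7: ✓ CMP  NZCV=1000
8: ✓ MOVNE  r0←0xeb
9: · SUBVS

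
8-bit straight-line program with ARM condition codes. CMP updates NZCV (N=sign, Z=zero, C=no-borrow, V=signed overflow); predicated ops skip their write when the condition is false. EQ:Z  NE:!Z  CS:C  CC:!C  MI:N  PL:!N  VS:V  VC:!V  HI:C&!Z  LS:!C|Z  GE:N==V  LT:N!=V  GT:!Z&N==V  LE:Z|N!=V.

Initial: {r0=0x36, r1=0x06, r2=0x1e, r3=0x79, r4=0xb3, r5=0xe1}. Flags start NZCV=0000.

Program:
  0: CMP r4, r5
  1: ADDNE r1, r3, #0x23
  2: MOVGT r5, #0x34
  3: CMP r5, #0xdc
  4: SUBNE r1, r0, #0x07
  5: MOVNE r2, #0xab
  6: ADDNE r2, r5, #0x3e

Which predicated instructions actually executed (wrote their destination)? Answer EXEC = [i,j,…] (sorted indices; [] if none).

[0] flags=1000 → (cmp)
[1] flags=1000 NE?T → r1=0x9c
[2] flags=1000 GT?F → skip
[3] flags=0010 → (cmp)
[4] flags=0010 NE?T → r1=0x2f
[5] flags=0010 NE?T → r2=0xab
[6] flags=0010 NE?T → r2=0x1f

EXEC = [1,4,5,6]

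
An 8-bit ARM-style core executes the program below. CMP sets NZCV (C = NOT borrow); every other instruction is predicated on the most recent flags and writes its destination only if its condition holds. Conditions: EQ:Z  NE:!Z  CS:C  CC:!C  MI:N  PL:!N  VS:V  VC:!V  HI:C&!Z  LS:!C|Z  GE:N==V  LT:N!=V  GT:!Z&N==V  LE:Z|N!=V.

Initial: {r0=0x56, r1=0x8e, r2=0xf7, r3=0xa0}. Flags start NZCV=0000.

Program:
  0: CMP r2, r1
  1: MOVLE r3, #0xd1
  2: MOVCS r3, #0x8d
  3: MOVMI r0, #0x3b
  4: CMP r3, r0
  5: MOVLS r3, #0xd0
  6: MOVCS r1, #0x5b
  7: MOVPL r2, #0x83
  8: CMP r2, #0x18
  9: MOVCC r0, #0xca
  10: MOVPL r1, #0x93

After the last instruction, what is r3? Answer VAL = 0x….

[0] flags=0010 → (cmp)
[1] flags=0010 LE?F → skip
[2] flags=0010 CS?T → r3=0x8d
[3] flags=0010 MI?F → skip
[4] flags=0011 → (cmp)
[5] flags=0011 LS?F → skip
[6] flags=0011 CS?T → r1=0x5b
[7] flags=0011 PL?T → r2=0x83
[8] flags=0011 → (cmp)
[9] flags=0011 CC?F → skip
[10] flags=0011 PL?T → r1=0x93

VAL = 0x8d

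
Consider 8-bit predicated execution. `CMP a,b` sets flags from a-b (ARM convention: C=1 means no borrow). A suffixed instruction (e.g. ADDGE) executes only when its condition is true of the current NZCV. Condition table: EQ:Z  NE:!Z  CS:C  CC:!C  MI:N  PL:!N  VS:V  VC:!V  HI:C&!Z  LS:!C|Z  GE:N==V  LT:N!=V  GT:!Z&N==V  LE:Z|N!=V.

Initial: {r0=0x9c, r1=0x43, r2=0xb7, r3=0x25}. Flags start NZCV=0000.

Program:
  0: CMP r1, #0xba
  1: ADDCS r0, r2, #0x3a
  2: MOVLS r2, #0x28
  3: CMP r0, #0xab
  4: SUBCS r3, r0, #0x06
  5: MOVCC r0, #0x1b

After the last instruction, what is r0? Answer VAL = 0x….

VAL = 0x1b

[0] flags=1001 → (cmp)
[1] flags=1001 CS?F → skip
[2] flags=1001 LS?T → r2=0x28
[3] flags=1000 → (cmp)
[4] flags=1000 CS?F → skip
[5] flags=1000 CC?T → r0=0x1b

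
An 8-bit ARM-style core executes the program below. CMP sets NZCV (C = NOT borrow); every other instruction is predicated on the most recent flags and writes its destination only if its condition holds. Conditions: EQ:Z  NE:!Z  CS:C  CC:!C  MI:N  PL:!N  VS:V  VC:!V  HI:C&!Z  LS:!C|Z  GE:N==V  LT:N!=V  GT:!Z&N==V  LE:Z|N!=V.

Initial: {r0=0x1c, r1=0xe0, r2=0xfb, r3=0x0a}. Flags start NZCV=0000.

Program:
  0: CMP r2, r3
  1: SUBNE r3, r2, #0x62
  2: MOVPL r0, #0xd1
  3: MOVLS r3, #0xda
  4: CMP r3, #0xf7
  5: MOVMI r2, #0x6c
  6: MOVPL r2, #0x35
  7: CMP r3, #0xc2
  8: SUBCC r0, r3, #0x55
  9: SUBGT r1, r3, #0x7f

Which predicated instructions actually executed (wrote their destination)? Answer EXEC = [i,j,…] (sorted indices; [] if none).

EXEC = [1,5,8]

[0] flags=1010 → (cmp)
[1] flags=1010 NE?T → r3=0x99
[2] flags=1010 PL?F → skip
[3] flags=1010 LS?F → skip
[4] flags=1000 → (cmp)
[5] flags=1000 MI?T → r2=0x6c
[6] flags=1000 PL?F → skip
[7] flags=1000 → (cmp)
[8] flags=1000 CC?T → r0=0x44
[9] flags=1000 GT?F → skip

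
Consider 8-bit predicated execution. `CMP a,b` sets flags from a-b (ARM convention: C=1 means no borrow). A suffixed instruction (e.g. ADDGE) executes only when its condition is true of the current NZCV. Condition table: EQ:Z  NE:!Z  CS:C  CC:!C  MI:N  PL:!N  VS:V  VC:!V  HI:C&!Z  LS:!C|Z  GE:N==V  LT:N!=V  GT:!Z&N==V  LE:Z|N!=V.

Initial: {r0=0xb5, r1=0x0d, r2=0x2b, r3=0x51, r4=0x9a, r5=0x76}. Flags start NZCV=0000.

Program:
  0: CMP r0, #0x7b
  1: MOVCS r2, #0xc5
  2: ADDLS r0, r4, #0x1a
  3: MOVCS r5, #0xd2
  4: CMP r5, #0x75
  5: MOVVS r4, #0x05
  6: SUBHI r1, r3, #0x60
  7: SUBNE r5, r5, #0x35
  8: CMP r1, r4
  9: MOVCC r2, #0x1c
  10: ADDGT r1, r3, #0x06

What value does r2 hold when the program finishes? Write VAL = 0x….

0: ✓ CMP  NZCV=0011
1: ✓ MOVCS  r2←0xc5
2: · ADDLS
3: ✓ MOVCS  r5←0xd2
4: ✓ CMP  NZCV=0011
5: ✓ MOVVS  r4←0x05
6: ✓ SUBHI  r1←0xf1
7: ✓ SUBNE  r5←0x9d
8: ✓ CMP  NZCV=1010
9: · MOVCC
10: · ADDGT

VAL = 0xc5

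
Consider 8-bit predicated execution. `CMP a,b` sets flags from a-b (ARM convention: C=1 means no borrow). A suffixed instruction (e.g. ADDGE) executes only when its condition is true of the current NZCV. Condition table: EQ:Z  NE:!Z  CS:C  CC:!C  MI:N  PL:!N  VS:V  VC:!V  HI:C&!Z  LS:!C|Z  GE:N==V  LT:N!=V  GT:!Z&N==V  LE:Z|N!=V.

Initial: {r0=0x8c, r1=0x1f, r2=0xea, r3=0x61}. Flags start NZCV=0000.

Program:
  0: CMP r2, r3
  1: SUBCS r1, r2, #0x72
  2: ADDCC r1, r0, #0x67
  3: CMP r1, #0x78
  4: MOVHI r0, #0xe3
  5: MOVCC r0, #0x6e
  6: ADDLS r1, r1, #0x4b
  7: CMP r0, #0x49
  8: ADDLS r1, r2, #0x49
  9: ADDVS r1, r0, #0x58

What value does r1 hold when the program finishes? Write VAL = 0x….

VAL = 0xe4

0: ✓ CMP  NZCV=1010
1: ✓ SUBCS  r1←0x78
2: · ADDCC
3: ✓ CMP  NZCV=0110
4: · MOVHI
5: · MOVCC
6: ✓ ADDLS  r1←0xc3
7: ✓ CMP  NZCV=0011
8: · ADDLS
9: ✓ ADDVS  r1←0xe4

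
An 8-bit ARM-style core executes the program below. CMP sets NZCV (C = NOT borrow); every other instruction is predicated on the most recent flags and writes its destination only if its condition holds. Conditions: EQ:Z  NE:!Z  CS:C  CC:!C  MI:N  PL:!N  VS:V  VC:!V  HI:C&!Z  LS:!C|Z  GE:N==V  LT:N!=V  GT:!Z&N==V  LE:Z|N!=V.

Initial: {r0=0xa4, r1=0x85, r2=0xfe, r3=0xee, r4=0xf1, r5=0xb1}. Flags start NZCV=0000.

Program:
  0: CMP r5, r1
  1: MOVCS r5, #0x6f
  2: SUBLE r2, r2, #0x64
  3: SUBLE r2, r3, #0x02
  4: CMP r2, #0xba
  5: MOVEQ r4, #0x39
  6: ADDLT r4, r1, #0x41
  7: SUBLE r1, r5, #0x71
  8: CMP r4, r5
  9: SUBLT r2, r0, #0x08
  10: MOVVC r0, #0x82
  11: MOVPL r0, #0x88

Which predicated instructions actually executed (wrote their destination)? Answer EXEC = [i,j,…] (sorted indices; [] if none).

0: ✓ CMP  NZCV=0010
1: ✓ MOVCS  r5←0x6f
2: · SUBLE
3: · SUBLE
4: ✓ CMP  NZCV=0010
5: · MOVEQ
6: · ADDLT
7: · SUBLE
8: ✓ CMP  NZCV=1010
9: ✓ SUBLT  r2←0x9c
10: ✓ MOVVC  r0←0x82
11: · MOVPL

EXEC = [1,9,10]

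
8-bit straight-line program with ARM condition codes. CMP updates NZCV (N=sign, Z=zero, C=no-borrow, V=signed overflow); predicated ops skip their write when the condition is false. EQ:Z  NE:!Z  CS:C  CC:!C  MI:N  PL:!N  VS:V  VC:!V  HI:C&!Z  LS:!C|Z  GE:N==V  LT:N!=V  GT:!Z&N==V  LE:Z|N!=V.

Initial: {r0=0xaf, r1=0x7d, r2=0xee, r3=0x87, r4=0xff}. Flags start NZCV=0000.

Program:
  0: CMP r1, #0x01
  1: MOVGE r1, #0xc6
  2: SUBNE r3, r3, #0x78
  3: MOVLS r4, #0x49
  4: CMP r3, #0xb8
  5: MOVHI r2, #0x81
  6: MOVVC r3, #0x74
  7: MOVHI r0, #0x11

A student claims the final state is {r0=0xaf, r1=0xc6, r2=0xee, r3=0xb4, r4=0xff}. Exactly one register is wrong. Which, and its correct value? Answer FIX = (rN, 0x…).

[0] flags=0010 → (cmp)
[1] flags=0010 GE?T → r1=0xc6
[2] flags=0010 NE?T → r3=0x0f
[3] flags=0010 LS?F → skip
[4] flags=0000 → (cmp)
[5] flags=0000 HI?F → skip
[6] flags=0000 VC?T → r3=0x74
[7] flags=0000 HI?F → skip

FIX = (r3, 0x74)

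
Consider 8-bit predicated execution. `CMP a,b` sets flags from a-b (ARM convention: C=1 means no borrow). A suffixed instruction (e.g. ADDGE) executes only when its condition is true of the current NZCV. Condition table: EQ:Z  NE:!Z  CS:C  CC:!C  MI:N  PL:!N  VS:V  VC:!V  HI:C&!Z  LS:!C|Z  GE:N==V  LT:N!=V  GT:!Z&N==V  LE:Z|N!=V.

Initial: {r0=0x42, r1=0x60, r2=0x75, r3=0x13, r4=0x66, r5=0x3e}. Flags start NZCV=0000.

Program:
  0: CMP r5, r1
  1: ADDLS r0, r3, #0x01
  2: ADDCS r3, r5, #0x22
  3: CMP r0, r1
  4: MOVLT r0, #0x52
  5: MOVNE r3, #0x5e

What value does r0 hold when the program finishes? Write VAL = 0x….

VAL = 0x52

[0] flags=1000 → (cmp)
[1] flags=1000 LS?T → r0=0x14
[2] flags=1000 CS?F → skip
[3] flags=1000 → (cmp)
[4] flags=1000 LT?T → r0=0x52
[5] flags=1000 NE?T → r3=0x5e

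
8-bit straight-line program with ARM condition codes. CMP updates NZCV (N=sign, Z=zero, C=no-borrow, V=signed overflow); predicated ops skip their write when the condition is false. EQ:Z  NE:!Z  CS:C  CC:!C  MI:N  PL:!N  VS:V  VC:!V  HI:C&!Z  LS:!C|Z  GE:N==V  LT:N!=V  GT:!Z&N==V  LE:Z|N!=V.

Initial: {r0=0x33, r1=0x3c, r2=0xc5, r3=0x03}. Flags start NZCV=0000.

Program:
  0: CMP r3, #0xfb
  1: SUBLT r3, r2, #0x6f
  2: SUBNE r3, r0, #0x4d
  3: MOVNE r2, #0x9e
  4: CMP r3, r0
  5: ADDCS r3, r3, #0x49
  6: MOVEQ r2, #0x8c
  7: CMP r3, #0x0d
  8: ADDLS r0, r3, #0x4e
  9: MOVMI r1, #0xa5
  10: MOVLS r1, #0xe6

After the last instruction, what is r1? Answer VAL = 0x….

VAL = 0x3c

0: ✓ CMP  NZCV=0000
1: · SUBLT
2: ✓ SUBNE  r3←0xe6
3: ✓ MOVNE  r2←0x9e
4: ✓ CMP  NZCV=1010
5: ✓ ADDCS  r3←0x2f
6: · MOVEQ
7: ✓ CMP  NZCV=0010
8: · ADDLS
9: · MOVMI
10: · MOVLS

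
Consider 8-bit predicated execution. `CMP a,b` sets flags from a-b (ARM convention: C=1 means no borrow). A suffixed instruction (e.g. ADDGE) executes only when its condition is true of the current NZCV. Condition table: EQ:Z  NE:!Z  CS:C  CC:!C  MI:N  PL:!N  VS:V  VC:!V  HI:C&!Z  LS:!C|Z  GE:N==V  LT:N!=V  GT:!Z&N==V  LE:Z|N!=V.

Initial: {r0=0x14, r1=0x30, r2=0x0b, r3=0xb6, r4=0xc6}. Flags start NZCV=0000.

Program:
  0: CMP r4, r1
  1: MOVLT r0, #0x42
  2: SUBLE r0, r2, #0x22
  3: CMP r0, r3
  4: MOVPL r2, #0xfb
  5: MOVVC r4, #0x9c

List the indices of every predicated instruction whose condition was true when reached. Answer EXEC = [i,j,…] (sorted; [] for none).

0: ✓ CMP  NZCV=1010
1: ✓ MOVLT  r0←0x42
2: ✓ SUBLE  r0←0xe9
3: ✓ CMP  NZCV=0010
4: ✓ MOVPL  r2←0xfb
5: ✓ MOVVC  r4←0x9c

EXEC = [1,2,4,5]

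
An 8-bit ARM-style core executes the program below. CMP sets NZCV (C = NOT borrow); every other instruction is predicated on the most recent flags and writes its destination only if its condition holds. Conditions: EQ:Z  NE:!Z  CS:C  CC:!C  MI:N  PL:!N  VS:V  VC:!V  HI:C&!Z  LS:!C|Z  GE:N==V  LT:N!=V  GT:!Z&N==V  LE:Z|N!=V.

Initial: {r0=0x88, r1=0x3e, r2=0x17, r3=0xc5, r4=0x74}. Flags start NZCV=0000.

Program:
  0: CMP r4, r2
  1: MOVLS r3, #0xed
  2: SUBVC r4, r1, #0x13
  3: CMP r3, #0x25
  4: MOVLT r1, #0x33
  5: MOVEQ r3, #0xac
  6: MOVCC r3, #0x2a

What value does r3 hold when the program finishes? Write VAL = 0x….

[0] flags=0010 → (cmp)
[1] flags=0010 LS?F → skip
[2] flags=0010 VC?T → r4=0x2b
[3] flags=1010 → (cmp)
[4] flags=1010 LT?T → r1=0x33
[5] flags=1010 EQ?F → skip
[6] flags=1010 CC?F → skip

VAL = 0xc5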